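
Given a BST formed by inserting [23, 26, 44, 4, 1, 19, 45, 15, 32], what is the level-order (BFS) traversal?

Tree insertion order: [23, 26, 44, 4, 1, 19, 45, 15, 32]
Tree (level-order array): [23, 4, 26, 1, 19, None, 44, None, None, 15, None, 32, 45]
BFS from the root, enqueuing left then right child of each popped node:
  queue [23] -> pop 23, enqueue [4, 26], visited so far: [23]
  queue [4, 26] -> pop 4, enqueue [1, 19], visited so far: [23, 4]
  queue [26, 1, 19] -> pop 26, enqueue [44], visited so far: [23, 4, 26]
  queue [1, 19, 44] -> pop 1, enqueue [none], visited so far: [23, 4, 26, 1]
  queue [19, 44] -> pop 19, enqueue [15], visited so far: [23, 4, 26, 1, 19]
  queue [44, 15] -> pop 44, enqueue [32, 45], visited so far: [23, 4, 26, 1, 19, 44]
  queue [15, 32, 45] -> pop 15, enqueue [none], visited so far: [23, 4, 26, 1, 19, 44, 15]
  queue [32, 45] -> pop 32, enqueue [none], visited so far: [23, 4, 26, 1, 19, 44, 15, 32]
  queue [45] -> pop 45, enqueue [none], visited so far: [23, 4, 26, 1, 19, 44, 15, 32, 45]
Result: [23, 4, 26, 1, 19, 44, 15, 32, 45]


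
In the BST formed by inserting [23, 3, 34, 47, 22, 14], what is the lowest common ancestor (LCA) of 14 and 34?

Tree insertion order: [23, 3, 34, 47, 22, 14]
Tree (level-order array): [23, 3, 34, None, 22, None, 47, 14]
In a BST, the LCA of p=14, q=34 is the first node v on the
root-to-leaf path with p <= v <= q (go left if both < v, right if both > v).
Walk from root:
  at 23: 14 <= 23 <= 34, this is the LCA
LCA = 23


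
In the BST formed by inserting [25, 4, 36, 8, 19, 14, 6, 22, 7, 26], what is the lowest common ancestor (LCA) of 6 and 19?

Tree insertion order: [25, 4, 36, 8, 19, 14, 6, 22, 7, 26]
Tree (level-order array): [25, 4, 36, None, 8, 26, None, 6, 19, None, None, None, 7, 14, 22]
In a BST, the LCA of p=6, q=19 is the first node v on the
root-to-leaf path with p <= v <= q (go left if both < v, right if both > v).
Walk from root:
  at 25: both 6 and 19 < 25, go left
  at 4: both 6 and 19 > 4, go right
  at 8: 6 <= 8 <= 19, this is the LCA
LCA = 8


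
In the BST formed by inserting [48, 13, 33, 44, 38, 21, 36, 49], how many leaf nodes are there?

Tree built from: [48, 13, 33, 44, 38, 21, 36, 49]
Tree (level-order array): [48, 13, 49, None, 33, None, None, 21, 44, None, None, 38, None, 36]
Rule: A leaf has 0 children.
Per-node child counts:
  node 48: 2 child(ren)
  node 13: 1 child(ren)
  node 33: 2 child(ren)
  node 21: 0 child(ren)
  node 44: 1 child(ren)
  node 38: 1 child(ren)
  node 36: 0 child(ren)
  node 49: 0 child(ren)
Matching nodes: [21, 36, 49]
Count of leaf nodes: 3


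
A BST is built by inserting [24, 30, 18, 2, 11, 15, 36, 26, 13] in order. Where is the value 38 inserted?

Starting tree (level order): [24, 18, 30, 2, None, 26, 36, None, 11, None, None, None, None, None, 15, 13]
Insertion path: 24 -> 30 -> 36
Result: insert 38 as right child of 36
Final tree (level order): [24, 18, 30, 2, None, 26, 36, None, 11, None, None, None, 38, None, 15, None, None, 13]


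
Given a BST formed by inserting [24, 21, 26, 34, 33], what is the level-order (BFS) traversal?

Tree insertion order: [24, 21, 26, 34, 33]
Tree (level-order array): [24, 21, 26, None, None, None, 34, 33]
BFS from the root, enqueuing left then right child of each popped node:
  queue [24] -> pop 24, enqueue [21, 26], visited so far: [24]
  queue [21, 26] -> pop 21, enqueue [none], visited so far: [24, 21]
  queue [26] -> pop 26, enqueue [34], visited so far: [24, 21, 26]
  queue [34] -> pop 34, enqueue [33], visited so far: [24, 21, 26, 34]
  queue [33] -> pop 33, enqueue [none], visited so far: [24, 21, 26, 34, 33]
Result: [24, 21, 26, 34, 33]


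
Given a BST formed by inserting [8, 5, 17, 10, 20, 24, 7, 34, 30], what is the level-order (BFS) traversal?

Tree insertion order: [8, 5, 17, 10, 20, 24, 7, 34, 30]
Tree (level-order array): [8, 5, 17, None, 7, 10, 20, None, None, None, None, None, 24, None, 34, 30]
BFS from the root, enqueuing left then right child of each popped node:
  queue [8] -> pop 8, enqueue [5, 17], visited so far: [8]
  queue [5, 17] -> pop 5, enqueue [7], visited so far: [8, 5]
  queue [17, 7] -> pop 17, enqueue [10, 20], visited so far: [8, 5, 17]
  queue [7, 10, 20] -> pop 7, enqueue [none], visited so far: [8, 5, 17, 7]
  queue [10, 20] -> pop 10, enqueue [none], visited so far: [8, 5, 17, 7, 10]
  queue [20] -> pop 20, enqueue [24], visited so far: [8, 5, 17, 7, 10, 20]
  queue [24] -> pop 24, enqueue [34], visited so far: [8, 5, 17, 7, 10, 20, 24]
  queue [34] -> pop 34, enqueue [30], visited so far: [8, 5, 17, 7, 10, 20, 24, 34]
  queue [30] -> pop 30, enqueue [none], visited so far: [8, 5, 17, 7, 10, 20, 24, 34, 30]
Result: [8, 5, 17, 7, 10, 20, 24, 34, 30]


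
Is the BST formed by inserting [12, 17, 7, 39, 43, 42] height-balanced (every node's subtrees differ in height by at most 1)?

Tree (level-order array): [12, 7, 17, None, None, None, 39, None, 43, 42]
Definition: a tree is height-balanced if, at every node, |h(left) - h(right)| <= 1 (empty subtree has height -1).
Bottom-up per-node check:
  node 7: h_left=-1, h_right=-1, diff=0 [OK], height=0
  node 42: h_left=-1, h_right=-1, diff=0 [OK], height=0
  node 43: h_left=0, h_right=-1, diff=1 [OK], height=1
  node 39: h_left=-1, h_right=1, diff=2 [FAIL (|-1-1|=2 > 1)], height=2
  node 17: h_left=-1, h_right=2, diff=3 [FAIL (|-1-2|=3 > 1)], height=3
  node 12: h_left=0, h_right=3, diff=3 [FAIL (|0-3|=3 > 1)], height=4
Node 39 violates the condition: |-1 - 1| = 2 > 1.
Result: Not balanced


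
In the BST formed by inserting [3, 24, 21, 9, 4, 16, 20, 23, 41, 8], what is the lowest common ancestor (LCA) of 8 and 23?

Tree insertion order: [3, 24, 21, 9, 4, 16, 20, 23, 41, 8]
Tree (level-order array): [3, None, 24, 21, 41, 9, 23, None, None, 4, 16, None, None, None, 8, None, 20]
In a BST, the LCA of p=8, q=23 is the first node v on the
root-to-leaf path with p <= v <= q (go left if both < v, right if both > v).
Walk from root:
  at 3: both 8 and 23 > 3, go right
  at 24: both 8 and 23 < 24, go left
  at 21: 8 <= 21 <= 23, this is the LCA
LCA = 21


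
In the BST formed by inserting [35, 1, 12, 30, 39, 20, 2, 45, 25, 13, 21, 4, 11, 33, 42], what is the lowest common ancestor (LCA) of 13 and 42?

Tree insertion order: [35, 1, 12, 30, 39, 20, 2, 45, 25, 13, 21, 4, 11, 33, 42]
Tree (level-order array): [35, 1, 39, None, 12, None, 45, 2, 30, 42, None, None, 4, 20, 33, None, None, None, 11, 13, 25, None, None, None, None, None, None, 21]
In a BST, the LCA of p=13, q=42 is the first node v on the
root-to-leaf path with p <= v <= q (go left if both < v, right if both > v).
Walk from root:
  at 35: 13 <= 35 <= 42, this is the LCA
LCA = 35


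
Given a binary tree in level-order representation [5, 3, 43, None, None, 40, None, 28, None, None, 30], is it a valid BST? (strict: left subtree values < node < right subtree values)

Level-order array: [5, 3, 43, None, None, 40, None, 28, None, None, 30]
Validate using subtree bounds (lo, hi): at each node, require lo < value < hi,
then recurse left with hi=value and right with lo=value.
Preorder trace (stopping at first violation):
  at node 5 with bounds (-inf, +inf): OK
  at node 3 with bounds (-inf, 5): OK
  at node 43 with bounds (5, +inf): OK
  at node 40 with bounds (5, 43): OK
  at node 28 with bounds (5, 40): OK
  at node 30 with bounds (28, 40): OK
No violation found at any node.
Result: Valid BST


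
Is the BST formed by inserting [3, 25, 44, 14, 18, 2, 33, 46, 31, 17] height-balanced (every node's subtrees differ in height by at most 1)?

Tree (level-order array): [3, 2, 25, None, None, 14, 44, None, 18, 33, 46, 17, None, 31]
Definition: a tree is height-balanced if, at every node, |h(left) - h(right)| <= 1 (empty subtree has height -1).
Bottom-up per-node check:
  node 2: h_left=-1, h_right=-1, diff=0 [OK], height=0
  node 17: h_left=-1, h_right=-1, diff=0 [OK], height=0
  node 18: h_left=0, h_right=-1, diff=1 [OK], height=1
  node 14: h_left=-1, h_right=1, diff=2 [FAIL (|-1-1|=2 > 1)], height=2
  node 31: h_left=-1, h_right=-1, diff=0 [OK], height=0
  node 33: h_left=0, h_right=-1, diff=1 [OK], height=1
  node 46: h_left=-1, h_right=-1, diff=0 [OK], height=0
  node 44: h_left=1, h_right=0, diff=1 [OK], height=2
  node 25: h_left=2, h_right=2, diff=0 [OK], height=3
  node 3: h_left=0, h_right=3, diff=3 [FAIL (|0-3|=3 > 1)], height=4
Node 14 violates the condition: |-1 - 1| = 2 > 1.
Result: Not balanced


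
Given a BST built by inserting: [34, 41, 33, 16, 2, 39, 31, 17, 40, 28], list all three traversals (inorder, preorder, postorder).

Tree insertion order: [34, 41, 33, 16, 2, 39, 31, 17, 40, 28]
Tree (level-order array): [34, 33, 41, 16, None, 39, None, 2, 31, None, 40, None, None, 17, None, None, None, None, 28]
Inorder (L, root, R): [2, 16, 17, 28, 31, 33, 34, 39, 40, 41]
Preorder (root, L, R): [34, 33, 16, 2, 31, 17, 28, 41, 39, 40]
Postorder (L, R, root): [2, 28, 17, 31, 16, 33, 40, 39, 41, 34]


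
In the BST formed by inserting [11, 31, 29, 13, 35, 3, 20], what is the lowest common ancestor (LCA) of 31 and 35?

Tree insertion order: [11, 31, 29, 13, 35, 3, 20]
Tree (level-order array): [11, 3, 31, None, None, 29, 35, 13, None, None, None, None, 20]
In a BST, the LCA of p=31, q=35 is the first node v on the
root-to-leaf path with p <= v <= q (go left if both < v, right if both > v).
Walk from root:
  at 11: both 31 and 35 > 11, go right
  at 31: 31 <= 31 <= 35, this is the LCA
LCA = 31


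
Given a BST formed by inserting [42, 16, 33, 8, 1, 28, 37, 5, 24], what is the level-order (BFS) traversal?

Tree insertion order: [42, 16, 33, 8, 1, 28, 37, 5, 24]
Tree (level-order array): [42, 16, None, 8, 33, 1, None, 28, 37, None, 5, 24]
BFS from the root, enqueuing left then right child of each popped node:
  queue [42] -> pop 42, enqueue [16], visited so far: [42]
  queue [16] -> pop 16, enqueue [8, 33], visited so far: [42, 16]
  queue [8, 33] -> pop 8, enqueue [1], visited so far: [42, 16, 8]
  queue [33, 1] -> pop 33, enqueue [28, 37], visited so far: [42, 16, 8, 33]
  queue [1, 28, 37] -> pop 1, enqueue [5], visited so far: [42, 16, 8, 33, 1]
  queue [28, 37, 5] -> pop 28, enqueue [24], visited so far: [42, 16, 8, 33, 1, 28]
  queue [37, 5, 24] -> pop 37, enqueue [none], visited so far: [42, 16, 8, 33, 1, 28, 37]
  queue [5, 24] -> pop 5, enqueue [none], visited so far: [42, 16, 8, 33, 1, 28, 37, 5]
  queue [24] -> pop 24, enqueue [none], visited so far: [42, 16, 8, 33, 1, 28, 37, 5, 24]
Result: [42, 16, 8, 33, 1, 28, 37, 5, 24]


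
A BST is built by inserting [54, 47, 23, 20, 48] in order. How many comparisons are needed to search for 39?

Search path for 39: 54 -> 47 -> 23
Found: False
Comparisons: 3


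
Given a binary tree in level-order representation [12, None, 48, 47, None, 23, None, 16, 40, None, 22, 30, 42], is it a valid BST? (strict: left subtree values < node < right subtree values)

Level-order array: [12, None, 48, 47, None, 23, None, 16, 40, None, 22, 30, 42]
Validate using subtree bounds (lo, hi): at each node, require lo < value < hi,
then recurse left with hi=value and right with lo=value.
Preorder trace (stopping at first violation):
  at node 12 with bounds (-inf, +inf): OK
  at node 48 with bounds (12, +inf): OK
  at node 47 with bounds (12, 48): OK
  at node 23 with bounds (12, 47): OK
  at node 16 with bounds (12, 23): OK
  at node 22 with bounds (16, 23): OK
  at node 40 with bounds (23, 47): OK
  at node 30 with bounds (23, 40): OK
  at node 42 with bounds (40, 47): OK
No violation found at any node.
Result: Valid BST


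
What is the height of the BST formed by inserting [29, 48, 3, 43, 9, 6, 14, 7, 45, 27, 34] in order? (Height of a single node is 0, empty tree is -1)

Insertion order: [29, 48, 3, 43, 9, 6, 14, 7, 45, 27, 34]
Tree (level-order array): [29, 3, 48, None, 9, 43, None, 6, 14, 34, 45, None, 7, None, 27]
Compute height bottom-up (empty subtree = -1):
  height(7) = 1 + max(-1, -1) = 0
  height(6) = 1 + max(-1, 0) = 1
  height(27) = 1 + max(-1, -1) = 0
  height(14) = 1 + max(-1, 0) = 1
  height(9) = 1 + max(1, 1) = 2
  height(3) = 1 + max(-1, 2) = 3
  height(34) = 1 + max(-1, -1) = 0
  height(45) = 1 + max(-1, -1) = 0
  height(43) = 1 + max(0, 0) = 1
  height(48) = 1 + max(1, -1) = 2
  height(29) = 1 + max(3, 2) = 4
Height = 4


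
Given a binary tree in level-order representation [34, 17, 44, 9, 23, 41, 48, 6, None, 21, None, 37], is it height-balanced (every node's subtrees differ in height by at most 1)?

Tree (level-order array): [34, 17, 44, 9, 23, 41, 48, 6, None, 21, None, 37]
Definition: a tree is height-balanced if, at every node, |h(left) - h(right)| <= 1 (empty subtree has height -1).
Bottom-up per-node check:
  node 6: h_left=-1, h_right=-1, diff=0 [OK], height=0
  node 9: h_left=0, h_right=-1, diff=1 [OK], height=1
  node 21: h_left=-1, h_right=-1, diff=0 [OK], height=0
  node 23: h_left=0, h_right=-1, diff=1 [OK], height=1
  node 17: h_left=1, h_right=1, diff=0 [OK], height=2
  node 37: h_left=-1, h_right=-1, diff=0 [OK], height=0
  node 41: h_left=0, h_right=-1, diff=1 [OK], height=1
  node 48: h_left=-1, h_right=-1, diff=0 [OK], height=0
  node 44: h_left=1, h_right=0, diff=1 [OK], height=2
  node 34: h_left=2, h_right=2, diff=0 [OK], height=3
All nodes satisfy the balance condition.
Result: Balanced


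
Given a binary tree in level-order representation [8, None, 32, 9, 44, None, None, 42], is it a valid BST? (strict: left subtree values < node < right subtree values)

Level-order array: [8, None, 32, 9, 44, None, None, 42]
Validate using subtree bounds (lo, hi): at each node, require lo < value < hi,
then recurse left with hi=value and right with lo=value.
Preorder trace (stopping at first violation):
  at node 8 with bounds (-inf, +inf): OK
  at node 32 with bounds (8, +inf): OK
  at node 9 with bounds (8, 32): OK
  at node 44 with bounds (32, +inf): OK
  at node 42 with bounds (32, 44): OK
No violation found at any node.
Result: Valid BST


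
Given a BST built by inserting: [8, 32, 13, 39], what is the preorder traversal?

Tree insertion order: [8, 32, 13, 39]
Tree (level-order array): [8, None, 32, 13, 39]
Preorder traversal: [8, 32, 13, 39]


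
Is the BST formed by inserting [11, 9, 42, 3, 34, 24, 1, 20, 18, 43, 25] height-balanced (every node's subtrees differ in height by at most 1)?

Tree (level-order array): [11, 9, 42, 3, None, 34, 43, 1, None, 24, None, None, None, None, None, 20, 25, 18]
Definition: a tree is height-balanced if, at every node, |h(left) - h(right)| <= 1 (empty subtree has height -1).
Bottom-up per-node check:
  node 1: h_left=-1, h_right=-1, diff=0 [OK], height=0
  node 3: h_left=0, h_right=-1, diff=1 [OK], height=1
  node 9: h_left=1, h_right=-1, diff=2 [FAIL (|1--1|=2 > 1)], height=2
  node 18: h_left=-1, h_right=-1, diff=0 [OK], height=0
  node 20: h_left=0, h_right=-1, diff=1 [OK], height=1
  node 25: h_left=-1, h_right=-1, diff=0 [OK], height=0
  node 24: h_left=1, h_right=0, diff=1 [OK], height=2
  node 34: h_left=2, h_right=-1, diff=3 [FAIL (|2--1|=3 > 1)], height=3
  node 43: h_left=-1, h_right=-1, diff=0 [OK], height=0
  node 42: h_left=3, h_right=0, diff=3 [FAIL (|3-0|=3 > 1)], height=4
  node 11: h_left=2, h_right=4, diff=2 [FAIL (|2-4|=2 > 1)], height=5
Node 9 violates the condition: |1 - -1| = 2 > 1.
Result: Not balanced


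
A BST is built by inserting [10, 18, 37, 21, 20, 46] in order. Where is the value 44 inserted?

Starting tree (level order): [10, None, 18, None, 37, 21, 46, 20]
Insertion path: 10 -> 18 -> 37 -> 46
Result: insert 44 as left child of 46
Final tree (level order): [10, None, 18, None, 37, 21, 46, 20, None, 44]


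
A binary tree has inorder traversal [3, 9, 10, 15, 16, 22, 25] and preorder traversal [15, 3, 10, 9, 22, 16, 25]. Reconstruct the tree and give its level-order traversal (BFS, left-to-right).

Inorder:  [3, 9, 10, 15, 16, 22, 25]
Preorder: [15, 3, 10, 9, 22, 16, 25]
Algorithm: preorder visits root first, so consume preorder in order;
for each root, split the current inorder slice at that value into
left-subtree inorder and right-subtree inorder, then recurse.
Recursive splits:
  root=15; inorder splits into left=[3, 9, 10], right=[16, 22, 25]
  root=3; inorder splits into left=[], right=[9, 10]
  root=10; inorder splits into left=[9], right=[]
  root=9; inorder splits into left=[], right=[]
  root=22; inorder splits into left=[16], right=[25]
  root=16; inorder splits into left=[], right=[]
  root=25; inorder splits into left=[], right=[]
Reconstructed level-order: [15, 3, 22, 10, 16, 25, 9]


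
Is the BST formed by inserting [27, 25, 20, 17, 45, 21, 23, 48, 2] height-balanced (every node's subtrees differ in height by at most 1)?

Tree (level-order array): [27, 25, 45, 20, None, None, 48, 17, 21, None, None, 2, None, None, 23]
Definition: a tree is height-balanced if, at every node, |h(left) - h(right)| <= 1 (empty subtree has height -1).
Bottom-up per-node check:
  node 2: h_left=-1, h_right=-1, diff=0 [OK], height=0
  node 17: h_left=0, h_right=-1, diff=1 [OK], height=1
  node 23: h_left=-1, h_right=-1, diff=0 [OK], height=0
  node 21: h_left=-1, h_right=0, diff=1 [OK], height=1
  node 20: h_left=1, h_right=1, diff=0 [OK], height=2
  node 25: h_left=2, h_right=-1, diff=3 [FAIL (|2--1|=3 > 1)], height=3
  node 48: h_left=-1, h_right=-1, diff=0 [OK], height=0
  node 45: h_left=-1, h_right=0, diff=1 [OK], height=1
  node 27: h_left=3, h_right=1, diff=2 [FAIL (|3-1|=2 > 1)], height=4
Node 25 violates the condition: |2 - -1| = 3 > 1.
Result: Not balanced


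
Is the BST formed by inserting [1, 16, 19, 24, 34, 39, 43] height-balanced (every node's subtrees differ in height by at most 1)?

Tree (level-order array): [1, None, 16, None, 19, None, 24, None, 34, None, 39, None, 43]
Definition: a tree is height-balanced if, at every node, |h(left) - h(right)| <= 1 (empty subtree has height -1).
Bottom-up per-node check:
  node 43: h_left=-1, h_right=-1, diff=0 [OK], height=0
  node 39: h_left=-1, h_right=0, diff=1 [OK], height=1
  node 34: h_left=-1, h_right=1, diff=2 [FAIL (|-1-1|=2 > 1)], height=2
  node 24: h_left=-1, h_right=2, diff=3 [FAIL (|-1-2|=3 > 1)], height=3
  node 19: h_left=-1, h_right=3, diff=4 [FAIL (|-1-3|=4 > 1)], height=4
  node 16: h_left=-1, h_right=4, diff=5 [FAIL (|-1-4|=5 > 1)], height=5
  node 1: h_left=-1, h_right=5, diff=6 [FAIL (|-1-5|=6 > 1)], height=6
Node 34 violates the condition: |-1 - 1| = 2 > 1.
Result: Not balanced


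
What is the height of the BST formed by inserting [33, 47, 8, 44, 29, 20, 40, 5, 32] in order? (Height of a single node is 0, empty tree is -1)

Insertion order: [33, 47, 8, 44, 29, 20, 40, 5, 32]
Tree (level-order array): [33, 8, 47, 5, 29, 44, None, None, None, 20, 32, 40]
Compute height bottom-up (empty subtree = -1):
  height(5) = 1 + max(-1, -1) = 0
  height(20) = 1 + max(-1, -1) = 0
  height(32) = 1 + max(-1, -1) = 0
  height(29) = 1 + max(0, 0) = 1
  height(8) = 1 + max(0, 1) = 2
  height(40) = 1 + max(-1, -1) = 0
  height(44) = 1 + max(0, -1) = 1
  height(47) = 1 + max(1, -1) = 2
  height(33) = 1 + max(2, 2) = 3
Height = 3


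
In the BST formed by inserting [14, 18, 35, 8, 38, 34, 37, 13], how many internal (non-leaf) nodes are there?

Tree built from: [14, 18, 35, 8, 38, 34, 37, 13]
Tree (level-order array): [14, 8, 18, None, 13, None, 35, None, None, 34, 38, None, None, 37]
Rule: An internal node has at least one child.
Per-node child counts:
  node 14: 2 child(ren)
  node 8: 1 child(ren)
  node 13: 0 child(ren)
  node 18: 1 child(ren)
  node 35: 2 child(ren)
  node 34: 0 child(ren)
  node 38: 1 child(ren)
  node 37: 0 child(ren)
Matching nodes: [14, 8, 18, 35, 38]
Count of internal (non-leaf) nodes: 5


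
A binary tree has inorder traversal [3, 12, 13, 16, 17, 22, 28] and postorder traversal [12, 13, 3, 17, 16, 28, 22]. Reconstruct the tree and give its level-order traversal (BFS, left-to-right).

Inorder:   [3, 12, 13, 16, 17, 22, 28]
Postorder: [12, 13, 3, 17, 16, 28, 22]
Algorithm: postorder visits root last, so walk postorder right-to-left;
each value is the root of the current inorder slice — split it at that
value, recurse on the right subtree first, then the left.
Recursive splits:
  root=22; inorder splits into left=[3, 12, 13, 16, 17], right=[28]
  root=28; inorder splits into left=[], right=[]
  root=16; inorder splits into left=[3, 12, 13], right=[17]
  root=17; inorder splits into left=[], right=[]
  root=3; inorder splits into left=[], right=[12, 13]
  root=13; inorder splits into left=[12], right=[]
  root=12; inorder splits into left=[], right=[]
Reconstructed level-order: [22, 16, 28, 3, 17, 13, 12]


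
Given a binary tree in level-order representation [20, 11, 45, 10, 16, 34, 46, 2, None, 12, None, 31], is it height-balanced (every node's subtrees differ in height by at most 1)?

Tree (level-order array): [20, 11, 45, 10, 16, 34, 46, 2, None, 12, None, 31]
Definition: a tree is height-balanced if, at every node, |h(left) - h(right)| <= 1 (empty subtree has height -1).
Bottom-up per-node check:
  node 2: h_left=-1, h_right=-1, diff=0 [OK], height=0
  node 10: h_left=0, h_right=-1, diff=1 [OK], height=1
  node 12: h_left=-1, h_right=-1, diff=0 [OK], height=0
  node 16: h_left=0, h_right=-1, diff=1 [OK], height=1
  node 11: h_left=1, h_right=1, diff=0 [OK], height=2
  node 31: h_left=-1, h_right=-1, diff=0 [OK], height=0
  node 34: h_left=0, h_right=-1, diff=1 [OK], height=1
  node 46: h_left=-1, h_right=-1, diff=0 [OK], height=0
  node 45: h_left=1, h_right=0, diff=1 [OK], height=2
  node 20: h_left=2, h_right=2, diff=0 [OK], height=3
All nodes satisfy the balance condition.
Result: Balanced


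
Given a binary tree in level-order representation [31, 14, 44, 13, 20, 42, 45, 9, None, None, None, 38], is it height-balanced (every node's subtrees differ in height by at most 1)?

Tree (level-order array): [31, 14, 44, 13, 20, 42, 45, 9, None, None, None, 38]
Definition: a tree is height-balanced if, at every node, |h(left) - h(right)| <= 1 (empty subtree has height -1).
Bottom-up per-node check:
  node 9: h_left=-1, h_right=-1, diff=0 [OK], height=0
  node 13: h_left=0, h_right=-1, diff=1 [OK], height=1
  node 20: h_left=-1, h_right=-1, diff=0 [OK], height=0
  node 14: h_left=1, h_right=0, diff=1 [OK], height=2
  node 38: h_left=-1, h_right=-1, diff=0 [OK], height=0
  node 42: h_left=0, h_right=-1, diff=1 [OK], height=1
  node 45: h_left=-1, h_right=-1, diff=0 [OK], height=0
  node 44: h_left=1, h_right=0, diff=1 [OK], height=2
  node 31: h_left=2, h_right=2, diff=0 [OK], height=3
All nodes satisfy the balance condition.
Result: Balanced


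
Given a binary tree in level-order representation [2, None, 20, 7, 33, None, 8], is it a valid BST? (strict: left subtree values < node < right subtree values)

Level-order array: [2, None, 20, 7, 33, None, 8]
Validate using subtree bounds (lo, hi): at each node, require lo < value < hi,
then recurse left with hi=value and right with lo=value.
Preorder trace (stopping at first violation):
  at node 2 with bounds (-inf, +inf): OK
  at node 20 with bounds (2, +inf): OK
  at node 7 with bounds (2, 20): OK
  at node 8 with bounds (7, 20): OK
  at node 33 with bounds (20, +inf): OK
No violation found at any node.
Result: Valid BST


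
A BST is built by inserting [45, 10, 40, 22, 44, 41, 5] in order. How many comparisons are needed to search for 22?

Search path for 22: 45 -> 10 -> 40 -> 22
Found: True
Comparisons: 4


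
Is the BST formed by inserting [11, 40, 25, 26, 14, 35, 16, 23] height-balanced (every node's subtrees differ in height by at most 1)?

Tree (level-order array): [11, None, 40, 25, None, 14, 26, None, 16, None, 35, None, 23]
Definition: a tree is height-balanced if, at every node, |h(left) - h(right)| <= 1 (empty subtree has height -1).
Bottom-up per-node check:
  node 23: h_left=-1, h_right=-1, diff=0 [OK], height=0
  node 16: h_left=-1, h_right=0, diff=1 [OK], height=1
  node 14: h_left=-1, h_right=1, diff=2 [FAIL (|-1-1|=2 > 1)], height=2
  node 35: h_left=-1, h_right=-1, diff=0 [OK], height=0
  node 26: h_left=-1, h_right=0, diff=1 [OK], height=1
  node 25: h_left=2, h_right=1, diff=1 [OK], height=3
  node 40: h_left=3, h_right=-1, diff=4 [FAIL (|3--1|=4 > 1)], height=4
  node 11: h_left=-1, h_right=4, diff=5 [FAIL (|-1-4|=5 > 1)], height=5
Node 14 violates the condition: |-1 - 1| = 2 > 1.
Result: Not balanced


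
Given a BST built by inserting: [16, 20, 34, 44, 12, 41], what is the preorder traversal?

Tree insertion order: [16, 20, 34, 44, 12, 41]
Tree (level-order array): [16, 12, 20, None, None, None, 34, None, 44, 41]
Preorder traversal: [16, 12, 20, 34, 44, 41]


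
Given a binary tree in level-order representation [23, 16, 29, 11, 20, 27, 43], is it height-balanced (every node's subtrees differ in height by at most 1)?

Tree (level-order array): [23, 16, 29, 11, 20, 27, 43]
Definition: a tree is height-balanced if, at every node, |h(left) - h(right)| <= 1 (empty subtree has height -1).
Bottom-up per-node check:
  node 11: h_left=-1, h_right=-1, diff=0 [OK], height=0
  node 20: h_left=-1, h_right=-1, diff=0 [OK], height=0
  node 16: h_left=0, h_right=0, diff=0 [OK], height=1
  node 27: h_left=-1, h_right=-1, diff=0 [OK], height=0
  node 43: h_left=-1, h_right=-1, diff=0 [OK], height=0
  node 29: h_left=0, h_right=0, diff=0 [OK], height=1
  node 23: h_left=1, h_right=1, diff=0 [OK], height=2
All nodes satisfy the balance condition.
Result: Balanced


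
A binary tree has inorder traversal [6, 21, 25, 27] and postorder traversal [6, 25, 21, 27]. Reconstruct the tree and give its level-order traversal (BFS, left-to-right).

Inorder:   [6, 21, 25, 27]
Postorder: [6, 25, 21, 27]
Algorithm: postorder visits root last, so walk postorder right-to-left;
each value is the root of the current inorder slice — split it at that
value, recurse on the right subtree first, then the left.
Recursive splits:
  root=27; inorder splits into left=[6, 21, 25], right=[]
  root=21; inorder splits into left=[6], right=[25]
  root=25; inorder splits into left=[], right=[]
  root=6; inorder splits into left=[], right=[]
Reconstructed level-order: [27, 21, 6, 25]


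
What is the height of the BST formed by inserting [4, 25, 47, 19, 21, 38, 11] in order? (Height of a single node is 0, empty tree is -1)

Insertion order: [4, 25, 47, 19, 21, 38, 11]
Tree (level-order array): [4, None, 25, 19, 47, 11, 21, 38]
Compute height bottom-up (empty subtree = -1):
  height(11) = 1 + max(-1, -1) = 0
  height(21) = 1 + max(-1, -1) = 0
  height(19) = 1 + max(0, 0) = 1
  height(38) = 1 + max(-1, -1) = 0
  height(47) = 1 + max(0, -1) = 1
  height(25) = 1 + max(1, 1) = 2
  height(4) = 1 + max(-1, 2) = 3
Height = 3


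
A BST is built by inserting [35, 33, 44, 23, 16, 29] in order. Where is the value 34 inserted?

Starting tree (level order): [35, 33, 44, 23, None, None, None, 16, 29]
Insertion path: 35 -> 33
Result: insert 34 as right child of 33
Final tree (level order): [35, 33, 44, 23, 34, None, None, 16, 29]


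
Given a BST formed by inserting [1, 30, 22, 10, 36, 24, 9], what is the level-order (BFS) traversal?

Tree insertion order: [1, 30, 22, 10, 36, 24, 9]
Tree (level-order array): [1, None, 30, 22, 36, 10, 24, None, None, 9]
BFS from the root, enqueuing left then right child of each popped node:
  queue [1] -> pop 1, enqueue [30], visited so far: [1]
  queue [30] -> pop 30, enqueue [22, 36], visited so far: [1, 30]
  queue [22, 36] -> pop 22, enqueue [10, 24], visited so far: [1, 30, 22]
  queue [36, 10, 24] -> pop 36, enqueue [none], visited so far: [1, 30, 22, 36]
  queue [10, 24] -> pop 10, enqueue [9], visited so far: [1, 30, 22, 36, 10]
  queue [24, 9] -> pop 24, enqueue [none], visited so far: [1, 30, 22, 36, 10, 24]
  queue [9] -> pop 9, enqueue [none], visited so far: [1, 30, 22, 36, 10, 24, 9]
Result: [1, 30, 22, 36, 10, 24, 9]


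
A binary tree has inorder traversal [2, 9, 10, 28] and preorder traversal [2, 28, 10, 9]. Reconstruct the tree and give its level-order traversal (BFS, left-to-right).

Inorder:  [2, 9, 10, 28]
Preorder: [2, 28, 10, 9]
Algorithm: preorder visits root first, so consume preorder in order;
for each root, split the current inorder slice at that value into
left-subtree inorder and right-subtree inorder, then recurse.
Recursive splits:
  root=2; inorder splits into left=[], right=[9, 10, 28]
  root=28; inorder splits into left=[9, 10], right=[]
  root=10; inorder splits into left=[9], right=[]
  root=9; inorder splits into left=[], right=[]
Reconstructed level-order: [2, 28, 10, 9]


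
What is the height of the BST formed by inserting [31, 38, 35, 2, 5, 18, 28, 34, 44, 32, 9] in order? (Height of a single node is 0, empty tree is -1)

Insertion order: [31, 38, 35, 2, 5, 18, 28, 34, 44, 32, 9]
Tree (level-order array): [31, 2, 38, None, 5, 35, 44, None, 18, 34, None, None, None, 9, 28, 32]
Compute height bottom-up (empty subtree = -1):
  height(9) = 1 + max(-1, -1) = 0
  height(28) = 1 + max(-1, -1) = 0
  height(18) = 1 + max(0, 0) = 1
  height(5) = 1 + max(-1, 1) = 2
  height(2) = 1 + max(-1, 2) = 3
  height(32) = 1 + max(-1, -1) = 0
  height(34) = 1 + max(0, -1) = 1
  height(35) = 1 + max(1, -1) = 2
  height(44) = 1 + max(-1, -1) = 0
  height(38) = 1 + max(2, 0) = 3
  height(31) = 1 + max(3, 3) = 4
Height = 4


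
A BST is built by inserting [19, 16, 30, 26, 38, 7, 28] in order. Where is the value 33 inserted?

Starting tree (level order): [19, 16, 30, 7, None, 26, 38, None, None, None, 28]
Insertion path: 19 -> 30 -> 38
Result: insert 33 as left child of 38
Final tree (level order): [19, 16, 30, 7, None, 26, 38, None, None, None, 28, 33]


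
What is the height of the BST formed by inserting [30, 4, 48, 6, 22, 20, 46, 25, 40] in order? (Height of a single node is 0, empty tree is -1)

Insertion order: [30, 4, 48, 6, 22, 20, 46, 25, 40]
Tree (level-order array): [30, 4, 48, None, 6, 46, None, None, 22, 40, None, 20, 25]
Compute height bottom-up (empty subtree = -1):
  height(20) = 1 + max(-1, -1) = 0
  height(25) = 1 + max(-1, -1) = 0
  height(22) = 1 + max(0, 0) = 1
  height(6) = 1 + max(-1, 1) = 2
  height(4) = 1 + max(-1, 2) = 3
  height(40) = 1 + max(-1, -1) = 0
  height(46) = 1 + max(0, -1) = 1
  height(48) = 1 + max(1, -1) = 2
  height(30) = 1 + max(3, 2) = 4
Height = 4


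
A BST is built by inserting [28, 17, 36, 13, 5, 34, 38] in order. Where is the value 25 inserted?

Starting tree (level order): [28, 17, 36, 13, None, 34, 38, 5]
Insertion path: 28 -> 17
Result: insert 25 as right child of 17
Final tree (level order): [28, 17, 36, 13, 25, 34, 38, 5]


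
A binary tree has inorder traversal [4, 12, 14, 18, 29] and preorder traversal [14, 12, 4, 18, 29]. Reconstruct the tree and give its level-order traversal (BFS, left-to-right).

Inorder:  [4, 12, 14, 18, 29]
Preorder: [14, 12, 4, 18, 29]
Algorithm: preorder visits root first, so consume preorder in order;
for each root, split the current inorder slice at that value into
left-subtree inorder and right-subtree inorder, then recurse.
Recursive splits:
  root=14; inorder splits into left=[4, 12], right=[18, 29]
  root=12; inorder splits into left=[4], right=[]
  root=4; inorder splits into left=[], right=[]
  root=18; inorder splits into left=[], right=[29]
  root=29; inorder splits into left=[], right=[]
Reconstructed level-order: [14, 12, 18, 4, 29]


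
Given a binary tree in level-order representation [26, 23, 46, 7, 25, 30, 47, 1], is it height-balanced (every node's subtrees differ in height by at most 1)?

Tree (level-order array): [26, 23, 46, 7, 25, 30, 47, 1]
Definition: a tree is height-balanced if, at every node, |h(left) - h(right)| <= 1 (empty subtree has height -1).
Bottom-up per-node check:
  node 1: h_left=-1, h_right=-1, diff=0 [OK], height=0
  node 7: h_left=0, h_right=-1, diff=1 [OK], height=1
  node 25: h_left=-1, h_right=-1, diff=0 [OK], height=0
  node 23: h_left=1, h_right=0, diff=1 [OK], height=2
  node 30: h_left=-1, h_right=-1, diff=0 [OK], height=0
  node 47: h_left=-1, h_right=-1, diff=0 [OK], height=0
  node 46: h_left=0, h_right=0, diff=0 [OK], height=1
  node 26: h_left=2, h_right=1, diff=1 [OK], height=3
All nodes satisfy the balance condition.
Result: Balanced


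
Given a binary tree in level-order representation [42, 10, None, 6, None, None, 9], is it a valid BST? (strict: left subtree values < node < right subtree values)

Level-order array: [42, 10, None, 6, None, None, 9]
Validate using subtree bounds (lo, hi): at each node, require lo < value < hi,
then recurse left with hi=value and right with lo=value.
Preorder trace (stopping at first violation):
  at node 42 with bounds (-inf, +inf): OK
  at node 10 with bounds (-inf, 42): OK
  at node 6 with bounds (-inf, 10): OK
  at node 9 with bounds (6, 10): OK
No violation found at any node.
Result: Valid BST


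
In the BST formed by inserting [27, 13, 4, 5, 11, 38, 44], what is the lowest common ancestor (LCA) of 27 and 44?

Tree insertion order: [27, 13, 4, 5, 11, 38, 44]
Tree (level-order array): [27, 13, 38, 4, None, None, 44, None, 5, None, None, None, 11]
In a BST, the LCA of p=27, q=44 is the first node v on the
root-to-leaf path with p <= v <= q (go left if both < v, right if both > v).
Walk from root:
  at 27: 27 <= 27 <= 44, this is the LCA
LCA = 27


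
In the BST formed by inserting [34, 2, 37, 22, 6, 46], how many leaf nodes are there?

Tree built from: [34, 2, 37, 22, 6, 46]
Tree (level-order array): [34, 2, 37, None, 22, None, 46, 6]
Rule: A leaf has 0 children.
Per-node child counts:
  node 34: 2 child(ren)
  node 2: 1 child(ren)
  node 22: 1 child(ren)
  node 6: 0 child(ren)
  node 37: 1 child(ren)
  node 46: 0 child(ren)
Matching nodes: [6, 46]
Count of leaf nodes: 2


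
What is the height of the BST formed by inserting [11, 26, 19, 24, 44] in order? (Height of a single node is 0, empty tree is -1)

Insertion order: [11, 26, 19, 24, 44]
Tree (level-order array): [11, None, 26, 19, 44, None, 24]
Compute height bottom-up (empty subtree = -1):
  height(24) = 1 + max(-1, -1) = 0
  height(19) = 1 + max(-1, 0) = 1
  height(44) = 1 + max(-1, -1) = 0
  height(26) = 1 + max(1, 0) = 2
  height(11) = 1 + max(-1, 2) = 3
Height = 3


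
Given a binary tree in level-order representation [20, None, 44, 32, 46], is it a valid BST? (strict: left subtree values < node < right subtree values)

Level-order array: [20, None, 44, 32, 46]
Validate using subtree bounds (lo, hi): at each node, require lo < value < hi,
then recurse left with hi=value and right with lo=value.
Preorder trace (stopping at first violation):
  at node 20 with bounds (-inf, +inf): OK
  at node 44 with bounds (20, +inf): OK
  at node 32 with bounds (20, 44): OK
  at node 46 with bounds (44, +inf): OK
No violation found at any node.
Result: Valid BST


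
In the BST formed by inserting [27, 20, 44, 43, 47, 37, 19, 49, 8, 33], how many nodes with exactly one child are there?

Tree built from: [27, 20, 44, 43, 47, 37, 19, 49, 8, 33]
Tree (level-order array): [27, 20, 44, 19, None, 43, 47, 8, None, 37, None, None, 49, None, None, 33]
Rule: These are nodes with exactly 1 non-null child.
Per-node child counts:
  node 27: 2 child(ren)
  node 20: 1 child(ren)
  node 19: 1 child(ren)
  node 8: 0 child(ren)
  node 44: 2 child(ren)
  node 43: 1 child(ren)
  node 37: 1 child(ren)
  node 33: 0 child(ren)
  node 47: 1 child(ren)
  node 49: 0 child(ren)
Matching nodes: [20, 19, 43, 37, 47]
Count of nodes with exactly one child: 5


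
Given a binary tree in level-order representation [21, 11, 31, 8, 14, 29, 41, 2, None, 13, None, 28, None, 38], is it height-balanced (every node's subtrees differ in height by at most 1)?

Tree (level-order array): [21, 11, 31, 8, 14, 29, 41, 2, None, 13, None, 28, None, 38]
Definition: a tree is height-balanced if, at every node, |h(left) - h(right)| <= 1 (empty subtree has height -1).
Bottom-up per-node check:
  node 2: h_left=-1, h_right=-1, diff=0 [OK], height=0
  node 8: h_left=0, h_right=-1, diff=1 [OK], height=1
  node 13: h_left=-1, h_right=-1, diff=0 [OK], height=0
  node 14: h_left=0, h_right=-1, diff=1 [OK], height=1
  node 11: h_left=1, h_right=1, diff=0 [OK], height=2
  node 28: h_left=-1, h_right=-1, diff=0 [OK], height=0
  node 29: h_left=0, h_right=-1, diff=1 [OK], height=1
  node 38: h_left=-1, h_right=-1, diff=0 [OK], height=0
  node 41: h_left=0, h_right=-1, diff=1 [OK], height=1
  node 31: h_left=1, h_right=1, diff=0 [OK], height=2
  node 21: h_left=2, h_right=2, diff=0 [OK], height=3
All nodes satisfy the balance condition.
Result: Balanced


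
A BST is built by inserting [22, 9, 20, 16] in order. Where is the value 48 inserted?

Starting tree (level order): [22, 9, None, None, 20, 16]
Insertion path: 22
Result: insert 48 as right child of 22
Final tree (level order): [22, 9, 48, None, 20, None, None, 16]


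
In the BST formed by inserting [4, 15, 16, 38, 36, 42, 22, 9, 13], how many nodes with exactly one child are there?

Tree built from: [4, 15, 16, 38, 36, 42, 22, 9, 13]
Tree (level-order array): [4, None, 15, 9, 16, None, 13, None, 38, None, None, 36, 42, 22]
Rule: These are nodes with exactly 1 non-null child.
Per-node child counts:
  node 4: 1 child(ren)
  node 15: 2 child(ren)
  node 9: 1 child(ren)
  node 13: 0 child(ren)
  node 16: 1 child(ren)
  node 38: 2 child(ren)
  node 36: 1 child(ren)
  node 22: 0 child(ren)
  node 42: 0 child(ren)
Matching nodes: [4, 9, 16, 36]
Count of nodes with exactly one child: 4


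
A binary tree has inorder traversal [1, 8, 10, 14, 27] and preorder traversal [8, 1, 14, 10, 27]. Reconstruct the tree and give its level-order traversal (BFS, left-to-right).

Inorder:  [1, 8, 10, 14, 27]
Preorder: [8, 1, 14, 10, 27]
Algorithm: preorder visits root first, so consume preorder in order;
for each root, split the current inorder slice at that value into
left-subtree inorder and right-subtree inorder, then recurse.
Recursive splits:
  root=8; inorder splits into left=[1], right=[10, 14, 27]
  root=1; inorder splits into left=[], right=[]
  root=14; inorder splits into left=[10], right=[27]
  root=10; inorder splits into left=[], right=[]
  root=27; inorder splits into left=[], right=[]
Reconstructed level-order: [8, 1, 14, 10, 27]


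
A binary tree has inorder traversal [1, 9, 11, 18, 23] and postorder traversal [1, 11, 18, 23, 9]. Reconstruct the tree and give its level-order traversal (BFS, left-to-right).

Inorder:   [1, 9, 11, 18, 23]
Postorder: [1, 11, 18, 23, 9]
Algorithm: postorder visits root last, so walk postorder right-to-left;
each value is the root of the current inorder slice — split it at that
value, recurse on the right subtree first, then the left.
Recursive splits:
  root=9; inorder splits into left=[1], right=[11, 18, 23]
  root=23; inorder splits into left=[11, 18], right=[]
  root=18; inorder splits into left=[11], right=[]
  root=11; inorder splits into left=[], right=[]
  root=1; inorder splits into left=[], right=[]
Reconstructed level-order: [9, 1, 23, 18, 11]


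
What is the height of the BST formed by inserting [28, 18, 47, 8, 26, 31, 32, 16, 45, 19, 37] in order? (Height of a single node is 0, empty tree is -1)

Insertion order: [28, 18, 47, 8, 26, 31, 32, 16, 45, 19, 37]
Tree (level-order array): [28, 18, 47, 8, 26, 31, None, None, 16, 19, None, None, 32, None, None, None, None, None, 45, 37]
Compute height bottom-up (empty subtree = -1):
  height(16) = 1 + max(-1, -1) = 0
  height(8) = 1 + max(-1, 0) = 1
  height(19) = 1 + max(-1, -1) = 0
  height(26) = 1 + max(0, -1) = 1
  height(18) = 1 + max(1, 1) = 2
  height(37) = 1 + max(-1, -1) = 0
  height(45) = 1 + max(0, -1) = 1
  height(32) = 1 + max(-1, 1) = 2
  height(31) = 1 + max(-1, 2) = 3
  height(47) = 1 + max(3, -1) = 4
  height(28) = 1 + max(2, 4) = 5
Height = 5


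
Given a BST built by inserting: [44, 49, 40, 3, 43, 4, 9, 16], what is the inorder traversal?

Tree insertion order: [44, 49, 40, 3, 43, 4, 9, 16]
Tree (level-order array): [44, 40, 49, 3, 43, None, None, None, 4, None, None, None, 9, None, 16]
Inorder traversal: [3, 4, 9, 16, 40, 43, 44, 49]


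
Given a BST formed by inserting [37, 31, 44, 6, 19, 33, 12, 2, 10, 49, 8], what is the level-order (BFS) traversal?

Tree insertion order: [37, 31, 44, 6, 19, 33, 12, 2, 10, 49, 8]
Tree (level-order array): [37, 31, 44, 6, 33, None, 49, 2, 19, None, None, None, None, None, None, 12, None, 10, None, 8]
BFS from the root, enqueuing left then right child of each popped node:
  queue [37] -> pop 37, enqueue [31, 44], visited so far: [37]
  queue [31, 44] -> pop 31, enqueue [6, 33], visited so far: [37, 31]
  queue [44, 6, 33] -> pop 44, enqueue [49], visited so far: [37, 31, 44]
  queue [6, 33, 49] -> pop 6, enqueue [2, 19], visited so far: [37, 31, 44, 6]
  queue [33, 49, 2, 19] -> pop 33, enqueue [none], visited so far: [37, 31, 44, 6, 33]
  queue [49, 2, 19] -> pop 49, enqueue [none], visited so far: [37, 31, 44, 6, 33, 49]
  queue [2, 19] -> pop 2, enqueue [none], visited so far: [37, 31, 44, 6, 33, 49, 2]
  queue [19] -> pop 19, enqueue [12], visited so far: [37, 31, 44, 6, 33, 49, 2, 19]
  queue [12] -> pop 12, enqueue [10], visited so far: [37, 31, 44, 6, 33, 49, 2, 19, 12]
  queue [10] -> pop 10, enqueue [8], visited so far: [37, 31, 44, 6, 33, 49, 2, 19, 12, 10]
  queue [8] -> pop 8, enqueue [none], visited so far: [37, 31, 44, 6, 33, 49, 2, 19, 12, 10, 8]
Result: [37, 31, 44, 6, 33, 49, 2, 19, 12, 10, 8]
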